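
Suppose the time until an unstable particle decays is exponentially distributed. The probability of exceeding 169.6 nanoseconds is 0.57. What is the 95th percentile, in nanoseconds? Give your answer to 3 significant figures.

e^(−λ·169.6) = 0.57 ⇒ λ = −ln(0.57)/169.6 = 0.00331438.
95th percentile: 1 − e^(−λt) = 0.95, t = −ln(0.05)/λ = 903.859 nanoseconds.

904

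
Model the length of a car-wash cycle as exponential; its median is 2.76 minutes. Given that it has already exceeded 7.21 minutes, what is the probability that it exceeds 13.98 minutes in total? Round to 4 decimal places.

For an exponential, median = ln(2)/λ, so λ = ln 2 / 2.76 = 0.25114 per minute.
P(X > s+t | X > s) = e^(−λ(s+t))/e^(−λs) = e^(−λt), independent of s = 7.21.
P(X > 6.77) = e^(−1.7002) ≈ 0.1826.

0.1826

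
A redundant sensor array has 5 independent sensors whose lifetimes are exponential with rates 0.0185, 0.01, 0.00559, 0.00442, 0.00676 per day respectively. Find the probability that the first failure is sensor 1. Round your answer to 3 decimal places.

The time to first failure is exponential with rate Σλ = 0.0185 + 0.01 + 0.00559 + 0.00442 + 0.00676 = 0.04527.
P(sensor 1 first) = λ_1/Σλ = 0.0185/0.04527 ≈ 0.409.

0.409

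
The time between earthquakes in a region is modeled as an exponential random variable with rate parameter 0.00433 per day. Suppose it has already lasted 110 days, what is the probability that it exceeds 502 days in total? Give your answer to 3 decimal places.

P(X > s+t | X > s) = e^(−λ(s+t))/e^(−λs) = e^(−λt), independent of s = 110.
P(X > 392) = e^(−1.6974) ≈ 0.183.

0.183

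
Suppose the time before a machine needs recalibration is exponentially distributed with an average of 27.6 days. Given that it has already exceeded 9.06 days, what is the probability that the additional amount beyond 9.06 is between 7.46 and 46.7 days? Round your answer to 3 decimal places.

The rate is λ = 1/27.6 = 0.0362319 per day.
Memoryless: the residual past 9.06 is again Exp(λ).
P(7.46 < residual < 46.7) = e^(−λ·7.46) − e^(−λ·46.7) = 0.76316 − 0.18415 ≈ 0.579.

0.579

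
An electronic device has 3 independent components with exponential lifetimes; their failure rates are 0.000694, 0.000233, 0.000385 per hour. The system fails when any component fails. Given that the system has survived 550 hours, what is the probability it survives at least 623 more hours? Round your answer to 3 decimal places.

0.442

Time to first failure ~ Exp(Σλ) with Σλ = 0.001312.
By memorylessness, P(T > 550+623 | T > 550) = P(T > 623) = e^(−0.001312·623) ≈ 0.442.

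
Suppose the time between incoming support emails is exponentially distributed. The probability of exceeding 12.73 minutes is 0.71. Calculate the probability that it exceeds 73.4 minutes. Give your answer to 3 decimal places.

e^(−λ·12.73) = 0.71 ⇒ λ = −ln(0.71)/12.73 = 0.0269042.
P(X > 73.4) = e^(−0.0269042·73.4) = e^(−1.9748) ≈ 0.139.

0.139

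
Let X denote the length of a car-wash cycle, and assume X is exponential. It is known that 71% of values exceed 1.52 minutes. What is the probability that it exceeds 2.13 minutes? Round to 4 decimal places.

e^(−λ·1.52) = 0.71 ⇒ λ = −ln(0.71)/1.52 = 0.225323.
P(X > 2.13) = e^(−0.225323·2.13) = e^(−0.47994) ≈ 0.6188.

0.6188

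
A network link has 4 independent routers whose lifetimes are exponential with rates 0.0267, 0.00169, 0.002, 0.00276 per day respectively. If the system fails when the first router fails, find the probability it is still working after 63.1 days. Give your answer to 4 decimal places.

0.1235

The time to first failure is exponential with rate Σλ = 0.0267 + 0.00169 + 0.002 + 0.00276 = 0.03315.
P(min > 63.1) = e^(−0.03315·63.1) = e^(−2.0918) ≈ 0.1235.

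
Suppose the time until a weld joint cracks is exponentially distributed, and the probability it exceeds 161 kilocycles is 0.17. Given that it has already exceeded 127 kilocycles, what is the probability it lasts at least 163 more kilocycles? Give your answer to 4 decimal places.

0.1663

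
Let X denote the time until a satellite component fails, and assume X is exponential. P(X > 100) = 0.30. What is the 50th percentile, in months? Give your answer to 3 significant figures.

57.6

e^(−λ·100) = 0.30 ⇒ λ = −ln(0.30)/100 = 0.0120397.
50th percentile: 1 − e^(−λt) = 0.5, t = −ln(0.5)/λ = 57.5717 months.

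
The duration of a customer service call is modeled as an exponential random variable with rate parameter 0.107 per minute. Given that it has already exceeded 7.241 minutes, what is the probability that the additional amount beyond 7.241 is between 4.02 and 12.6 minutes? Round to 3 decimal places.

0.391

Memoryless: the residual past 7.241 is again Exp(λ).
P(4.02 < residual < 12.6) = e^(−λ·4.02) − e^(−λ·12.6) = 0.65042 − 0.25971 ≈ 0.391.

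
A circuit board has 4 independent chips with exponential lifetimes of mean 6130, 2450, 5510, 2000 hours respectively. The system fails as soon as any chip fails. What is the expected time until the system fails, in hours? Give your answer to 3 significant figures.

798

The first failure time is exponential with rate Σλ_i = 1/6130 + 1/2450 + 1/5510 + 1/2000 = 0.00125278 per hour.
E[min] = 1/Σλ = 1/0.00125278 = 798.222 hours.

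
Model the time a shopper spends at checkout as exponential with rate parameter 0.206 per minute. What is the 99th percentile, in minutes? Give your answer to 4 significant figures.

22.36

Set 1 − e^(−λt) = 0.99, so t = −ln(0.01)/λ = 4.6052/0.206 ≈ 22.3552 minutes.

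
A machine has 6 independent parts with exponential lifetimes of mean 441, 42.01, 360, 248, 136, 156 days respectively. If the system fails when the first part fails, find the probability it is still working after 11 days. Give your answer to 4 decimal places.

0.5986

The first failure time is exponential with rate Σλ_i = 1/441 + 1/42.01 + 1/360 + 1/248 + 1/136 + 1/156 = 0.0466447 per day.
P(min > 11) = e^(−0.0466447·11) = e^(−0.51309) ≈ 0.5986.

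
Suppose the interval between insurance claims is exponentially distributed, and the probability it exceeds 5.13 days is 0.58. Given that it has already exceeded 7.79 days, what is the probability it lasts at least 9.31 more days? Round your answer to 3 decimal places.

0.372

From e^(−λ·5.13) = 0.58, λ = −ln(0.58)/5.13 = 0.106185.
Memoryless: P(X > 7.79+9.31 | X > 7.79) = P(X > 9.31) = e^(−0.106185·9.31) ≈ 0.372.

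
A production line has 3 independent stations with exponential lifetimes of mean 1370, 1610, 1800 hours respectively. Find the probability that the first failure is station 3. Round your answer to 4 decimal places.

0.2914

Rates: λ_i = 1/mean_i → 0.000729927, 0.000621118, 0.000555556; Σλ = 0.0019066.
P(station 3 first) = λ_3/Σλ = 0.000555556/0.0019066 ≈ 0.2914.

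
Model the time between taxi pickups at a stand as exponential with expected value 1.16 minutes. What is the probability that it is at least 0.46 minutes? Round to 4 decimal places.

The rate is λ = 1/1.16 = 0.862069 per minute.
P(X > 0.46) = e^(−λ·0.46) = e^(−0.39655) ≈ 0.6726.

0.6726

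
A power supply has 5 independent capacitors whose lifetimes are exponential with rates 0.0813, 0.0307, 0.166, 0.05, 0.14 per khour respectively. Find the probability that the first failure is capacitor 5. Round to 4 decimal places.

0.2991

The time to first failure is exponential with rate Σλ = 0.0813 + 0.0307 + 0.166 + 0.05 + 0.14 = 0.468.
P(capacitor 5 first) = λ_5/Σλ = 0.14/0.468 ≈ 0.2991.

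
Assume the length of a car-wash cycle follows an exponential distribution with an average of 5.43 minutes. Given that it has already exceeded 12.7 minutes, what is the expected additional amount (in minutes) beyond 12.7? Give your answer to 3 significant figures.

5.43

The rate is λ = 1/5.43 = 0.184162 per minute.
By memorylessness, the remaining amount past any threshold is again Exp(λ) with mean 1/λ = 5.43 minutes.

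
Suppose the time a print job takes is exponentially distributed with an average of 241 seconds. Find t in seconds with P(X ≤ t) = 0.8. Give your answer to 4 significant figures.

387.9

The rate is λ = 1/241 = 0.00414938 per second.
Set 1 − e^(−λt) = 0.8, so t = −ln(0.2)/λ = 1.6094/0.00414938 ≈ 387.875 seconds.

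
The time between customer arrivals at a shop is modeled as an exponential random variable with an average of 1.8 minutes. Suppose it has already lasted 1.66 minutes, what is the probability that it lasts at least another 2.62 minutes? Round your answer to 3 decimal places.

0.233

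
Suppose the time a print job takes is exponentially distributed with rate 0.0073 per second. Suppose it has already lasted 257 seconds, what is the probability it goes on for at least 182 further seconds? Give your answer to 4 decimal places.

P(X > s+t | X > s) = e^(−λ(s+t))/e^(−λs) = e^(−λt), independent of s = 257.
P(X > 182) = e^(−1.3286) ≈ 0.2648.

0.2648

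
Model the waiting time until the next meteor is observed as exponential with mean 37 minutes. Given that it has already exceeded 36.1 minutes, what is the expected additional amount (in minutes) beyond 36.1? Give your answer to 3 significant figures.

The rate is λ = 1/37 = 0.027027 per minute.
By memorylessness, the remaining amount past any threshold is again Exp(λ) with mean 1/λ = 37 minutes.

37.0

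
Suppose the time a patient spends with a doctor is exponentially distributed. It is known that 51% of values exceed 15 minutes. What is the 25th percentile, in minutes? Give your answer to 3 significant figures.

e^(−λ·15) = 0.51 ⇒ λ = −ln(0.51)/15 = 0.0448896.
25th percentile: 1 − e^(−λt) = 0.25, t = −ln(0.75)/λ = 6.40865 minutes.

6.41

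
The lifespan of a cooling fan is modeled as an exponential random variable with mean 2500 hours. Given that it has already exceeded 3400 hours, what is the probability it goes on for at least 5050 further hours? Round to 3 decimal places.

The rate is λ = 1/2500 = 0.0004 per hour.
P(X > s+t | X > s) = e^(−λ(s+t))/e^(−λs) = e^(−λt), independent of s = 3400.
P(X > 5050) = e^(−2.02) ≈ 0.133.

0.133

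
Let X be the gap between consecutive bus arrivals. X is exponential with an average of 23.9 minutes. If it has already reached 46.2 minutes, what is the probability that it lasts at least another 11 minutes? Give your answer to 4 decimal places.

0.6311

The rate is λ = 1/23.9 = 0.041841 per minute.
By the memoryless property, P(X > 46.2+11 | X > 46.2) = P(X > 11).
P(X > 11) = e^(−0.46025) ≈ 0.6311.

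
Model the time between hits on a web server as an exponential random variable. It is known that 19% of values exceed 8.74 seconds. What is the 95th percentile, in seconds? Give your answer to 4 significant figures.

15.77

e^(−λ·8.74) = 0.19 ⇒ λ = −ln(0.19)/8.74 = 0.190015.
95th percentile: 1 − e^(−λt) = 0.95, t = −ln(0.05)/λ = 15.7658 seconds.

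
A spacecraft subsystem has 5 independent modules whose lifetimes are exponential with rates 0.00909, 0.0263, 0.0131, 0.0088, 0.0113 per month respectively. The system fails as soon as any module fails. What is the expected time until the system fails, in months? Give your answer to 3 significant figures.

The time to first failure is exponential with rate Σλ = 0.00909 + 0.0263 + 0.0131 + 0.0088 + 0.0113 = 0.06859.
E[min] = 1/Σλ = 1/0.06859 = 14.5794 months.

14.6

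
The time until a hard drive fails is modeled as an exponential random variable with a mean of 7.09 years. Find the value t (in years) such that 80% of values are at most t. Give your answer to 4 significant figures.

The rate is λ = 1/7.09 = 0.141044 per year.
Set 1 − e^(−λt) = 0.8, so t = −ln(0.2)/λ = 1.6094/0.141044 ≈ 11.4109 years.

11.41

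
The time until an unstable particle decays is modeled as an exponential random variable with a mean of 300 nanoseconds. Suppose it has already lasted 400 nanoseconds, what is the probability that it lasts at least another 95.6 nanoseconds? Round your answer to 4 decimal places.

The rate is λ = 1/300 = 0.00333333 per nanosecond.
The exponential is memoryless, so the remaining time is again Exp(λ): the condition X > 400 is irrelevant.
P(X > 95.6) = e^(−0.31867) ≈ 0.7271.

0.7271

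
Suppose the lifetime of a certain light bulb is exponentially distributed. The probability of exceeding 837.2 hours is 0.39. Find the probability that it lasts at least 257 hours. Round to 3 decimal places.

e^(−λ·837.2) = 0.39 ⇒ λ = −ln(0.39)/837.2 = 0.00112471.
P(X > 257) = e^(−0.00112471·257) = e^(−0.28905) ≈ 0.749.

0.749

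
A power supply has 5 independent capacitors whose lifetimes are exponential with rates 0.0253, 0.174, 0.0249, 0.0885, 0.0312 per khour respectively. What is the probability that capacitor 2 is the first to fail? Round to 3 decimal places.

0.506

The time to first failure is exponential with rate Σλ = 0.0253 + 0.174 + 0.0249 + 0.0885 + 0.0312 = 0.3439.
P(capacitor 2 first) = λ_2/Σλ = 0.174/0.3439 ≈ 0.506.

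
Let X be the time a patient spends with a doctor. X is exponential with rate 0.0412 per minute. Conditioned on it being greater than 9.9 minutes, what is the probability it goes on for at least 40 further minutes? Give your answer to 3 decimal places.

0.192

The exponential is memoryless, so the remaining time is again Exp(λ): the condition X > 9.9 is irrelevant.
P(X > 40) = e^(−1.648) ≈ 0.192.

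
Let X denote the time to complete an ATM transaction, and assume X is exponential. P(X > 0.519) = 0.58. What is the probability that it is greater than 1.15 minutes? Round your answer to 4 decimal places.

e^(−λ·0.519) = 0.58 ⇒ λ = −ln(0.58)/0.519 = 1.04957.
P(X > 1.15) = e^(−1.04957·1.15) = e^(−1.207) ≈ 0.2991.

0.2991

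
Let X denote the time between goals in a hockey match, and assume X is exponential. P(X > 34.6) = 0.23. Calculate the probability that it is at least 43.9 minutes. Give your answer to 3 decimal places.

0.155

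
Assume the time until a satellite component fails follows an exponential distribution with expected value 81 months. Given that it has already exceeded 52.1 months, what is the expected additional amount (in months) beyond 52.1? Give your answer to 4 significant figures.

81.00

The rate is λ = 1/81 = 0.0123457 per month.
By memorylessness, the remaining amount past any threshold is again Exp(λ) with mean 1/λ = 81 months.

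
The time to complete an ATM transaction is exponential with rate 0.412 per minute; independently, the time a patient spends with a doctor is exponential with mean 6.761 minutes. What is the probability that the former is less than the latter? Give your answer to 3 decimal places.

λ_1 = 0.412, λ_2 = 1/6.761 = 0.147907.
For independent exponentials, P(the former < the latter) = λ_1/(λ_1+λ_2) = 0.412/0.559907 ≈ 0.736.

0.736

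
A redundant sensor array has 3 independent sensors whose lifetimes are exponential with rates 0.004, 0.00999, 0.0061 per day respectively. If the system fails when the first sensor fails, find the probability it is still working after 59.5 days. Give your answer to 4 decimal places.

The time to first failure is exponential with rate Σλ = 0.004 + 0.00999 + 0.0061 = 0.02009.
P(min > 59.5) = e^(−0.02009·59.5) = e^(−1.1954) ≈ 0.3026.

0.3026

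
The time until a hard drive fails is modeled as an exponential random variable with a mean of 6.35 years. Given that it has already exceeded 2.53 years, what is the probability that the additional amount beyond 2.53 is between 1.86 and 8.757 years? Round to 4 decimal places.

0.4943

The rate is λ = 1/6.35 = 0.15748 per year.
Memoryless: the residual past 2.53 is again Exp(λ).
P(1.86 < residual < 8.757) = e^(−λ·1.86) − e^(−λ·8.757) = 0.74609 − 0.25182 ≈ 0.4943.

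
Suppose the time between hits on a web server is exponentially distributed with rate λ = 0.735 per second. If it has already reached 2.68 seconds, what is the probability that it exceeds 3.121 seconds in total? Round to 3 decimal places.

0.723

By the memoryless property, P(X > 2.68+0.441 | X > 2.68) = P(X > 0.441).
P(X > 0.441) = e^(−0.32414) ≈ 0.723.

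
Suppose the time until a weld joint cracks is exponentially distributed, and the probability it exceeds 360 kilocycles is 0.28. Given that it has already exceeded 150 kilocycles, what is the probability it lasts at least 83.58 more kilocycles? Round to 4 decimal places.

0.7441

From e^(−λ·360) = 0.28, λ = −ln(0.28)/360 = 0.00353602.
Memoryless: P(X > 150+83.58 | X > 150) = P(X > 83.58) = e^(−0.00353602·83.58) ≈ 0.7441.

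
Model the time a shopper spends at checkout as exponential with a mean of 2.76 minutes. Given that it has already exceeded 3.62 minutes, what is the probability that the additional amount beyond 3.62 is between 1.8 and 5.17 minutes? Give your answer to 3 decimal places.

The rate is λ = 1/2.76 = 0.362319 per minute.
Memoryless: the residual past 3.62 is again Exp(λ).
P(1.8 < residual < 5.17) = e^(−λ·1.8) − e^(−λ·5.17) = 0.52091 − 0.15363 ≈ 0.367.

0.367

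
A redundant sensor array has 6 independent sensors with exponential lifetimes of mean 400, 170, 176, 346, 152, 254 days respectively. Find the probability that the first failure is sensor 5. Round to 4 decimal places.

0.2395

Rates: λ_i = 1/mean_i → 0.0025, 0.00588235, 0.00568182, 0.00289017, 0.00657895, 0.00393701; Σλ = 0.0274703.
P(sensor 5 first) = λ_5/Σλ = 0.00657895/0.0274703 ≈ 0.2395.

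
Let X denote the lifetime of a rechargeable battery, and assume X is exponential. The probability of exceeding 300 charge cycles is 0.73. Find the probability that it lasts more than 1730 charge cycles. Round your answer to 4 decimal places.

0.1629

e^(−λ·300) = 0.73 ⇒ λ = −ln(0.73)/300 = 0.00104904.
P(X > 1730) = e^(−0.00104904·1730) = e^(−1.8148) ≈ 0.1629.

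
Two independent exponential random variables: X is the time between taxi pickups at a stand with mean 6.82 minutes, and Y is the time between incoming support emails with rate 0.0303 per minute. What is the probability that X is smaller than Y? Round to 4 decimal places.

0.8287

λ_1 = 1/6.82 = 0.146628, λ_2 = 0.0303.
For independent exponentials, P(X < Y) = λ_1/(λ_1+λ_2) = 0.146628/0.176928 ≈ 0.8287.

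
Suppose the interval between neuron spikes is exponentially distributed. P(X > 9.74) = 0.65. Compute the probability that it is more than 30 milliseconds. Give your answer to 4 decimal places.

e^(−λ·9.74) = 0.65 ⇒ λ = −ln(0.65)/9.74 = 0.0442282.
P(X > 30) = e^(−0.0442282·30) = e^(−1.3268) ≈ 0.2653.

0.2653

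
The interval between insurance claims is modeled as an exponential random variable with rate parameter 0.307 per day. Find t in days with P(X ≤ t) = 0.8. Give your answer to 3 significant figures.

5.24

Set 1 − e^(−λt) = 0.8, so t = −ln(0.2)/λ = 1.6094/0.307 ≈ 5.24247 days.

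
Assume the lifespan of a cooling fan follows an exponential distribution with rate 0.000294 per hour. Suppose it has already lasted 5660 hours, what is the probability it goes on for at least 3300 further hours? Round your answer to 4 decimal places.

The exponential is memoryless, so the remaining time is again Exp(λ): the condition X > 5660 is irrelevant.
P(X > 3300) = e^(−0.9702) ≈ 0.3790.

0.3790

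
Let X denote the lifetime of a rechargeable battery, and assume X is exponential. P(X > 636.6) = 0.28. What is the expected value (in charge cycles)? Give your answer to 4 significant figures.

500.1

e^(−λ·636.6) = 0.28 ⇒ λ = −ln(0.28)/636.6 = 0.00199963.
Mean = 1/λ = 500.092 charge cycles.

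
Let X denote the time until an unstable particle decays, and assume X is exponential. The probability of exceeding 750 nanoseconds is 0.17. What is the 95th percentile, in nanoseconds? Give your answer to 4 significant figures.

e^(−λ·750) = 0.17 ⇒ λ = −ln(0.17)/750 = 0.00236261.
95th percentile: 1 − e^(−λt) = 0.95, t = −ln(0.05)/λ = 1267.98 nanoseconds.

1268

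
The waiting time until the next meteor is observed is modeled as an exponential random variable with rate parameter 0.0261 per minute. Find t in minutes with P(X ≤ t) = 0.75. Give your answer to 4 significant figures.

Set 1 − e^(−λt) = 0.75, so t = −ln(0.25)/λ = 1.3863/0.0261 ≈ 53.1147 minutes.

53.11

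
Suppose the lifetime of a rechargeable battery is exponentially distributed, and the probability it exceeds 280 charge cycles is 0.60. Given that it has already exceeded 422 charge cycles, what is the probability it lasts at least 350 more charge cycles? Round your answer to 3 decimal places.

From e^(−λ·280) = 0.60, λ = −ln(0.60)/280 = 0.00182438.
Memoryless: P(X > 422+350 | X > 422) = P(X > 350) = e^(−0.00182438·350) ≈ 0.528.

0.528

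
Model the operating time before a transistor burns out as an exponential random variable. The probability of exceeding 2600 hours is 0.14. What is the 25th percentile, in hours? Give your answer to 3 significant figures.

e^(−λ·2600) = 0.14 ⇒ λ = −ln(0.14)/2600 = 0.000756197.
25th percentile: 1 − e^(−λt) = 0.25, t = −ln(0.75)/λ = 380.433 hours.

380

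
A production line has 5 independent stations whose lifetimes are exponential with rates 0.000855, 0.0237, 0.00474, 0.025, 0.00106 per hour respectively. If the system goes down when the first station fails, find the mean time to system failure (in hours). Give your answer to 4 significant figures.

18.07

The time to first failure is exponential with rate Σλ = 0.000855 + 0.0237 + 0.00474 + 0.025 + 0.00106 = 0.055355.
E[min] = 1/Σλ = 1/0.055355 = 18.0652 hours.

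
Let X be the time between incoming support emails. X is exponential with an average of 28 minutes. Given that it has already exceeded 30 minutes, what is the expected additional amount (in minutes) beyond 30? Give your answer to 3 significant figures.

28.0

The rate is λ = 1/28 = 0.0357143 per minute.
By memorylessness, the remaining amount past any threshold is again Exp(λ) with mean 1/λ = 28 minutes.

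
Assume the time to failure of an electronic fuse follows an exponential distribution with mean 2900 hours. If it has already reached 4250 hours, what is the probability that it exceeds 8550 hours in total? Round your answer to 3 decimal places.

0.227

The rate is λ = 1/2900 = 0.000344828 per hour.
P(X > s+t | X > s) = e^(−λ(s+t))/e^(−λs) = e^(−λt), independent of s = 4250.
P(X > 4300) = e^(−1.4828) ≈ 0.227.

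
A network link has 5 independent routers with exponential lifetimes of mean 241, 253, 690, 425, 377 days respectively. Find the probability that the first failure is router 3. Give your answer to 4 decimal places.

0.0996

Rates: λ_i = 1/mean_i → 0.00414938, 0.00395257, 0.00144928, 0.00235294, 0.00265252; Σλ = 0.0145567.
P(router 3 first) = λ_3/Σλ = 0.00144928/0.0145567 ≈ 0.0996.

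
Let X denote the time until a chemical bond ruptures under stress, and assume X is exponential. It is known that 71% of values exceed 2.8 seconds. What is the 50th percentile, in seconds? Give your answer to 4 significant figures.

e^(−λ·2.8) = 0.71 ⇒ λ = −ln(0.71)/2.8 = 0.122318.
50th percentile: 1 − e^(−λt) = 0.5, t = −ln(0.5)/λ = 5.66677 seconds.

5.667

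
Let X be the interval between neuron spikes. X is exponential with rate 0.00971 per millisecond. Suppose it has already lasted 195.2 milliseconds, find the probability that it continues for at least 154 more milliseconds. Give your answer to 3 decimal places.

The exponential is memoryless, so the remaining time is again Exp(λ): the condition X > 195.2 is irrelevant.
P(X > 154) = e^(−1.4953) ≈ 0.224.

0.224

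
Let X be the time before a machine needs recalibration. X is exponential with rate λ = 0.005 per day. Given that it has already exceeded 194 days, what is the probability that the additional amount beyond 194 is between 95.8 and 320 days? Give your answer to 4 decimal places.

Memoryless: the residual past 194 is again Exp(λ).
P(95.8 < residual < 320) = e^(−λ·95.8) − e^(−λ·320) = 0.61940 − 0.20190 ≈ 0.4175.

0.4175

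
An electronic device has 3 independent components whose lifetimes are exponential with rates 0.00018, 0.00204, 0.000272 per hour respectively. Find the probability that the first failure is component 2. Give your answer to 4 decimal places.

The time to first failure is exponential with rate Σλ = 0.00018 + 0.00204 + 0.000272 = 0.002492.
P(component 2 first) = λ_2/Σλ = 0.00204/0.002492 ≈ 0.8186.

0.8186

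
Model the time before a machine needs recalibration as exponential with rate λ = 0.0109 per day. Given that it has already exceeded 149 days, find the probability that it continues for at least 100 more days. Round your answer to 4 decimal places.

The exponential is memoryless, so the remaining time is again Exp(λ): the condition X > 149 is irrelevant.
P(X > 100) = e^(−1.09) ≈ 0.3362.

0.3362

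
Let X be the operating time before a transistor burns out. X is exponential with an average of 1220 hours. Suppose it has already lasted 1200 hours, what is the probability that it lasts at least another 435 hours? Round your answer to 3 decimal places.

0.700

The rate is λ = 1/1220 = 0.000819672 per hour.
P(X > s+t | X > s) = e^(−λ(s+t))/e^(−λs) = e^(−λt), independent of s = 1200.
P(X > 435) = e^(−0.35656) ≈ 0.700.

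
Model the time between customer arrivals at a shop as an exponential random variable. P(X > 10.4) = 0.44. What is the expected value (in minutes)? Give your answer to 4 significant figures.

12.67

e^(−λ·10.4) = 0.44 ⇒ λ = −ln(0.44)/10.4 = 0.0789404.
Mean = 1/λ = 12.6678 minutes.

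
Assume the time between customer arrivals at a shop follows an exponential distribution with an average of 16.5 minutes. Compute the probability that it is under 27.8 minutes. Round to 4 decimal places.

0.8145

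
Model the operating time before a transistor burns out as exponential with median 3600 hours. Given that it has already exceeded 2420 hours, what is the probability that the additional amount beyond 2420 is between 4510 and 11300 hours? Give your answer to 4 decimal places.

For an exponential, median = ln(2)/λ, so λ = ln 2 / 3600 = 0.000192541 per hour.
Memoryless: the residual past 2420 is again Exp(λ).
P(4510 < residual < 11300) = e^(−λ·4510) − e^(−λ·11300) = 0.41964 − 0.11353 ≈ 0.3061.

0.3061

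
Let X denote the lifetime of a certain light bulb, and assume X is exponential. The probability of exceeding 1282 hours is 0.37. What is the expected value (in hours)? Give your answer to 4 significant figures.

1289

e^(−λ·1282) = 0.37 ⇒ λ = −ln(0.37)/1282 = 0.000775548.
Mean = 1/λ = 1289.41 hours.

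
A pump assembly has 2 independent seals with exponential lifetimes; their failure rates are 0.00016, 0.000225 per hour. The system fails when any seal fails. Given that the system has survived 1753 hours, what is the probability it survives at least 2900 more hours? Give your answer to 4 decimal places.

0.3274

Time to first failure ~ Exp(Σλ) with Σλ = 0.000385.
By memorylessness, P(T > 1753+2900 | T > 1753) = P(T > 2900) = e^(−0.000385·2900) ≈ 0.3274.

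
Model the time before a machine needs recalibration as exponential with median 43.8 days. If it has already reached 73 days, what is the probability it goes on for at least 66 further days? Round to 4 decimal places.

For an exponential, median = ln(2)/λ, so λ = ln 2 / 43.8 = 0.0158253 per day.
P(X > s+t | X > s) = e^(−λ(s+t))/e^(−λs) = e^(−λt), independent of s = 73.
P(X > 66) = e^(−1.0445) ≈ 0.3519.

0.3519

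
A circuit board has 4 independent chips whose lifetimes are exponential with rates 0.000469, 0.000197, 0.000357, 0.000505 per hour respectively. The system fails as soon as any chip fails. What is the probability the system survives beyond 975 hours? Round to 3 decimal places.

The time to first failure is exponential with rate Σλ = 0.000469 + 0.000197 + 0.000357 + 0.000505 = 0.001528.
P(min > 975) = e^(−0.001528·975) = e^(−1.4898) ≈ 0.225.

0.225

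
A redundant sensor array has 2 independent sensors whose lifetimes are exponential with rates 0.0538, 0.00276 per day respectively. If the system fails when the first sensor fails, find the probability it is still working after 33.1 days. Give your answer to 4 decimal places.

0.1538

The time to first failure is exponential with rate Σλ = 0.0538 + 0.00276 = 0.05656.
P(min > 33.1) = e^(−0.05656·33.1) = e^(−1.8721) ≈ 0.1538.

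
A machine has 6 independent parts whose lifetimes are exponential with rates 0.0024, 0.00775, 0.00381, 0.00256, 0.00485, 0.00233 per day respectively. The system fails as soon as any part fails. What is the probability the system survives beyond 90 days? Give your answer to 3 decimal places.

The time to first failure is exponential with rate Σλ = 0.0024 + 0.00775 + 0.00381 + 0.00256 + 0.00485 + 0.00233 = 0.0237.
P(min > 90) = e^(−0.0237·90) = e^(−2.133) ≈ 0.118.

0.118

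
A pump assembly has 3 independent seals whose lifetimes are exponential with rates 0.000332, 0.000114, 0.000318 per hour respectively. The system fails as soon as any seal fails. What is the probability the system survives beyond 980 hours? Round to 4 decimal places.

0.4730

The time to first failure is exponential with rate Σλ = 0.000332 + 0.000114 + 0.000318 = 0.000764.
P(min > 980) = e^(−0.000764·980) = e^(−0.74872) ≈ 0.4730.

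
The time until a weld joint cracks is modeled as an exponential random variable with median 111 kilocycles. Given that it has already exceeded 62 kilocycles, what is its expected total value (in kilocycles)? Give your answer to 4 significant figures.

222.1

For an exponential, median = ln(2)/λ, so λ = ln 2 / 111 = 0.00624457 per kilocycle.
By memorylessness, E[X | X > 62] = 62 + 1/λ = 62 + 160.139 = 222.139 kilocycles.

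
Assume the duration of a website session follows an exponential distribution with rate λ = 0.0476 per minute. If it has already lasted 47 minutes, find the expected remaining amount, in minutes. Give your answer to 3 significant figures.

By memorylessness, the remaining amount past any threshold is again Exp(λ) with mean 1/λ = 21.0084 minutes.

21.0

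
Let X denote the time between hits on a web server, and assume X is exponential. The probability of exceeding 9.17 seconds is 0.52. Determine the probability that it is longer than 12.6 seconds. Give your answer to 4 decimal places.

0.4072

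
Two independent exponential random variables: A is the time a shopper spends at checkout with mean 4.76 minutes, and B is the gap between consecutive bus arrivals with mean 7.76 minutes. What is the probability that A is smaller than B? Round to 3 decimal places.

0.620

λ_1 = 1/4.76 = 0.210084, λ_2 = 1/7.76 = 0.128866.
For independent exponentials, P(A < B) = λ_1/(λ_1+λ_2) = 0.210084/0.33895 ≈ 0.620.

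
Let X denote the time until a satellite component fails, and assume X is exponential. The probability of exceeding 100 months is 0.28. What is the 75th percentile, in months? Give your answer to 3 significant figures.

109

e^(−λ·100) = 0.28 ⇒ λ = −ln(0.28)/100 = 0.0127297.
75th percentile: 1 − e^(−λt) = 0.75, t = −ln(0.25)/λ = 108.903 months.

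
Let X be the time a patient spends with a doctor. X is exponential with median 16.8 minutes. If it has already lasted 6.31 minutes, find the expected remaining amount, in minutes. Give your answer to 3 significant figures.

For an exponential, median = ln(2)/λ, so λ = ln 2 / 16.8 = 0.0412588 per minute.
By memorylessness, the remaining amount past any threshold is again Exp(λ) with mean 1/λ = 24.2373 minutes.

24.2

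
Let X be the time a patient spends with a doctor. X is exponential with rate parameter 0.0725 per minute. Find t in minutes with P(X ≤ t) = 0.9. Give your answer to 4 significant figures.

Set 1 − e^(−λt) = 0.9, so t = −ln(0.1)/λ = 2.3026/0.0725 ≈ 31.7598 minutes.

31.76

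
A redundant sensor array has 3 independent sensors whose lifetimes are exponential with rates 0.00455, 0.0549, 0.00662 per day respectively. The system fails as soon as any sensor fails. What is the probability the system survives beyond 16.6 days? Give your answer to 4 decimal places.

The time to first failure is exponential with rate Σλ = 0.00455 + 0.0549 + 0.00662 = 0.06607.
P(min > 16.6) = e^(−0.06607·16.6) = e^(−1.0968) ≈ 0.3340.

0.3340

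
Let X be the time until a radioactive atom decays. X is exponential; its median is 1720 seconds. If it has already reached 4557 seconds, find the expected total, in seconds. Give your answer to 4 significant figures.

7038

For an exponential, median = ln(2)/λ, so λ = ln 2 / 1720 = 0.000402993 per second.
By memorylessness, E[X | X > 4557] = 4557 + 1/λ = 4557 + 2481.44 = 7038.44 seconds.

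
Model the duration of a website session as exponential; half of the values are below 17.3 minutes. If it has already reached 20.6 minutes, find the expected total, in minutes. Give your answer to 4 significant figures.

For an exponential, median = ln(2)/λ, so λ = ln 2 / 17.3 = 0.0400663 per minute.
By memorylessness, E[X | X > 20.6] = 20.6 + 1/λ = 20.6 + 24.9586 = 45.5586 minutes.

45.56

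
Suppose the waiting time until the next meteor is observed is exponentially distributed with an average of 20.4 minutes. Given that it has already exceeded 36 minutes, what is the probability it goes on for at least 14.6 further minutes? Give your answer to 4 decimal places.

0.4889

The rate is λ = 1/20.4 = 0.0490196 per minute.
The exponential is memoryless, so the remaining time is again Exp(λ): the condition X > 36 is irrelevant.
P(X > 14.6) = e^(−0.71569) ≈ 0.4889.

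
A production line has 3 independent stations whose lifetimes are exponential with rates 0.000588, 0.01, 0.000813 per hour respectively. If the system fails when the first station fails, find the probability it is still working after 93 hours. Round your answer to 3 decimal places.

0.346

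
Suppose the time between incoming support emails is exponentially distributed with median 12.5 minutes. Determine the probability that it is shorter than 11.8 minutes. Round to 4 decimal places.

For an exponential, median = ln(2)/λ, so λ = ln 2 / 12.5 = 0.0554518 per minute.
P(X ≤ 11.8) = 1 − e^(−λ·11.8) = 1 − e^(−0.65433) ≈ 0.4802.

0.4802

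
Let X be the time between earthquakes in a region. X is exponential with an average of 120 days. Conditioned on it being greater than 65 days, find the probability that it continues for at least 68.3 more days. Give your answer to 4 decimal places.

The rate is λ = 1/120 = 0.00833333 per day.
By the memoryless property, P(X > 65+68.3 | X > 65) = P(X > 68.3).
P(X > 68.3) = e^(−0.56917) ≈ 0.5660.

0.5660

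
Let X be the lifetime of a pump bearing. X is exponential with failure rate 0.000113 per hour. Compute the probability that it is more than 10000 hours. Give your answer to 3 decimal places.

P(X > 10000) = e^(−λ·10000) = e^(−1.13) ≈ 0.323.

0.323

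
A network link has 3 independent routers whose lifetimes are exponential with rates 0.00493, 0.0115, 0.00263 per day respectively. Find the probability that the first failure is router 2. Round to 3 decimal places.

The time to first failure is exponential with rate Σλ = 0.00493 + 0.0115 + 0.00263 = 0.01906.
P(router 2 first) = λ_2/Σλ = 0.0115/0.01906 ≈ 0.603.

0.603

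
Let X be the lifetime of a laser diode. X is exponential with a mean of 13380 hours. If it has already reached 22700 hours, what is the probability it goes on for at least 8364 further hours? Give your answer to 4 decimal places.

0.5352

The rate is λ = 1/13380 = 0.0000747384 per hour.
By the memoryless property, P(X > 22700+8364 | X > 22700) = P(X > 8364).
P(X > 8364) = e^(−0.62511) ≈ 0.5352.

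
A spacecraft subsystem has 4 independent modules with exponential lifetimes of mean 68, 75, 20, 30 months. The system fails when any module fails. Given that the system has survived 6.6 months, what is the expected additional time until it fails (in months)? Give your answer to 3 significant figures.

8.98

First-failure rate Σλ = 1/68 + 1/75 + 1/20 + 1/30 = 0.111373.
By memorylessness the expected residual is 1/Σλ = 8.97887 months, regardless of the 6.6 already elapsed.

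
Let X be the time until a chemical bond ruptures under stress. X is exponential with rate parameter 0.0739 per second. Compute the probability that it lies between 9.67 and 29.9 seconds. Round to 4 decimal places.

0.3796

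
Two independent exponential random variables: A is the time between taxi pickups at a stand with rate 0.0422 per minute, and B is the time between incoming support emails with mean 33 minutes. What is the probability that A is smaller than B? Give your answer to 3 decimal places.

0.582

λ_1 = 0.0422, λ_2 = 1/33 = 0.030303.
For independent exponentials, P(A < B) = λ_1/(λ_1+λ_2) = 0.0422/0.072503 ≈ 0.582.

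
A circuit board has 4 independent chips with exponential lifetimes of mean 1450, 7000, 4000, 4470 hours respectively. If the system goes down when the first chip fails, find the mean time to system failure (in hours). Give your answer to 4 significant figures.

The first failure time is exponential with rate Σλ_i = 1/1450 + 1/7000 + 1/4000 + 1/4470 = 0.00130623 per hour.
E[min] = 1/Σλ = 1/0.00130623 = 765.564 hours.

765.6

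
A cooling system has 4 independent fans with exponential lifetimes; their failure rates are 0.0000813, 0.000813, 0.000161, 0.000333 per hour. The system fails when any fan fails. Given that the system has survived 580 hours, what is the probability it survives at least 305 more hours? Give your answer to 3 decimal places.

Time to first failure ~ Exp(Σλ) with Σλ = 0.0013883.
By memorylessness, P(T > 580+305 | T > 580) = P(T > 305) = e^(−0.0013883·305) ≈ 0.655.

0.655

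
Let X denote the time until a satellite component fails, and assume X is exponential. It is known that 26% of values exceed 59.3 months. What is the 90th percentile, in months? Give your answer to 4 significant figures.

101.4

e^(−λ·59.3) = 0.26 ⇒ λ = −ln(0.26)/59.3 = 0.0227163.
90th percentile: 1 − e^(−λt) = 0.9, t = −ln(0.1)/λ = 101.363 months.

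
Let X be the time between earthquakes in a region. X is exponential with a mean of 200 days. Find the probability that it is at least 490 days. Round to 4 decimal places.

The rate is λ = 1/200 = 0.005 per day.
P(X > 490) = e^(−λ·490) = e^(−2.45) ≈ 0.0863.

0.0863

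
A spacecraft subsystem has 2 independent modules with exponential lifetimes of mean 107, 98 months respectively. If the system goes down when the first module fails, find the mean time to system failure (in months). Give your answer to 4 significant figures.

The first failure time is exponential with rate Σλ_i = 1/107 + 1/98 = 0.0195499 per month.
E[min] = 1/Σλ = 1/0.0195499 = 51.1512 months.

51.15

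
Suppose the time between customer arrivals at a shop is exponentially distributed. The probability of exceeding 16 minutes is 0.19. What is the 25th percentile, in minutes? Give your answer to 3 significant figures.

2.77

e^(−λ·16) = 0.19 ⇒ λ = −ln(0.19)/16 = 0.103796.
25th percentile: 1 − e^(−λt) = 0.25, t = −ln(0.75)/λ = 2.77162 minutes.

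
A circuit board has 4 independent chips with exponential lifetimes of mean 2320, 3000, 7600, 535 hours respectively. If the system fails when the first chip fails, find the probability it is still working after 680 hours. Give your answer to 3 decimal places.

The first failure time is exponential with rate Σλ_i = 1/2320 + 1/3000 + 1/7600 + 1/535 = 0.00276511 per hour.
P(min > 680) = e^(−0.00276511·680) = e^(−1.8803) ≈ 0.153.

0.153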